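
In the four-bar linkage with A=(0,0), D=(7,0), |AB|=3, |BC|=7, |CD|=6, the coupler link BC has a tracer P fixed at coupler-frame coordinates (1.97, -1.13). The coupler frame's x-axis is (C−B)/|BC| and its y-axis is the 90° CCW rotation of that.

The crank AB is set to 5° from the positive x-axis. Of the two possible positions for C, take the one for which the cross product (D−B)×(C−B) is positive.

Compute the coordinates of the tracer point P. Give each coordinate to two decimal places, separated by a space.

A=(0,0), D=(7.00,0)
B = A + 3.00·(cos5°, sin5°) = (2.9886, 0.2615)
|BD| = 4.0199
circle(B,7.00) ∩ circle(D,6.00): a=3.6269, h=5.9871
  candidates: C₊=(6.9972,6.0000) cross=24.068; C₋=(6.2184,-5.9489) cross=-24.068
  mode + wants cross > 0 → take C=(6.9972,6.0000) (cross=24.068)
ex = (C−B)/|BC| = (0.5727,0.8198); ey = (-0.8198,0.5727)
P = B + 1.97·ex + -1.13·ey = (5.0431,1.2293)

5.04 1.23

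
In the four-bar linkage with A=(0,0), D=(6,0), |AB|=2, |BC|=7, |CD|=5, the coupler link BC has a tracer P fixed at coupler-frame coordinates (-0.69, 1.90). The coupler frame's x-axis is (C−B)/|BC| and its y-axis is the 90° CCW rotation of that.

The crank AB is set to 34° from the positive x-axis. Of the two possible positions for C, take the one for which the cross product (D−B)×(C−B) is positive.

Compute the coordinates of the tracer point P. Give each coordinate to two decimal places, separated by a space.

A=(0,0), D=(6.00,0)
B = A + 2.00·(cos34°, sin34°) = (1.6581, 1.1184)
|BD| = 4.4836
circle(B,7.00) ∩ circle(D,5.00): a=4.9182, h=4.9811
  candidates: C₊=(7.6633,4.7152) cross=22.333; C₋=(5.1784,-4.9320) cross=-22.333
  mode + wants cross > 0 → take C=(7.6633,4.7152) (cross=22.333)
ex = (C−B)/|BC| = (0.8579,0.5138); ey = (-0.5138,0.8579)
P = B + -0.69·ex + 1.90·ey = (0.0898,2.3938)

0.09 2.39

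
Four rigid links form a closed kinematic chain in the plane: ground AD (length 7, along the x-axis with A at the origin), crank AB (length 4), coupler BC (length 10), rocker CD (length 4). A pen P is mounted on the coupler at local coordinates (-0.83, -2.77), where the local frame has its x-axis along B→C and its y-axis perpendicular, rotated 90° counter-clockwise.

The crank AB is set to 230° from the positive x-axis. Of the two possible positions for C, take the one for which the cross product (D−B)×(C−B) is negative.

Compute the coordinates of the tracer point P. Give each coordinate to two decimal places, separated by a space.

-3.65 -5.75

A=(0,0), D=(7.00,0)
B = A + 4.00·(cos230°, sin230°) = (-2.5712, -3.0642)
|BD| = 10.0497
circle(B,10.00) ∩ circle(D,4.00): a=9.2041, h=3.9096
  candidates: C₊=(5.0026,3.4656) cross=39.290; C₋=(7.3867,-3.9813) cross=-39.290
  mode - wants cross < 0 → take C=(7.3867,-3.9813) (cross=-39.290)
ex = (C−B)/|BC| = (0.9958,-0.0917); ey = (0.0917,0.9958)
P = B + -0.83·ex + -2.77·ey = (-3.6517,-5.7464)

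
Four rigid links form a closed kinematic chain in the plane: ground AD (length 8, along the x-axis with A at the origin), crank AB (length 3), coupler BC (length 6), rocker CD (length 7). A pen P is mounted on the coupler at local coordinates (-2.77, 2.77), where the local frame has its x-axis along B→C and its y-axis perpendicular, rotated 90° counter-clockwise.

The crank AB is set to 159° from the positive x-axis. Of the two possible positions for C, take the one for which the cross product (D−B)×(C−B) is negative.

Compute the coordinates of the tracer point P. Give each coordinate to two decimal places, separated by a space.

-3.00 4.99

A=(0,0), D=(8.00,0)
B = A + 3.00·(cos159°, sin159°) = (-2.8007, 1.0751)
|BD| = 10.8541
circle(B,6.00) ∩ circle(D,7.00): a=4.8282, h=3.5621
  candidates: C₊=(2.3565,4.1414) cross=38.663; C₋=(1.6509,-2.9477) cross=-38.663
  mode - wants cross < 0 → take C=(1.6509,-2.9477) (cross=-38.663)
ex = (C−B)/|BC| = (0.7419,-0.6705); ey = (0.6705,0.7419)
P = B + -2.77·ex + 2.77·ey = (-2.9987,4.9875)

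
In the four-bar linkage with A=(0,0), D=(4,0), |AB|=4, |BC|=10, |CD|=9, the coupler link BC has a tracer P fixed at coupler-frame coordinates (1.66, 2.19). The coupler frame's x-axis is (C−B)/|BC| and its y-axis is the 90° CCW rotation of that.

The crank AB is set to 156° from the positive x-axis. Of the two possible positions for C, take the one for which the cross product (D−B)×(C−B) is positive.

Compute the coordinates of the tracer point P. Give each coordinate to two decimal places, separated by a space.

A=(0,0), D=(4.00,0)
B = A + 4.00·(cos156°, sin156°) = (-3.6542, 1.6269)
|BD| = 7.8252
circle(B,10.00) ∩ circle(D,9.00): a=5.1266, h=8.5859
  candidates: C₊=(3.1455,8.9593) cross=67.186; C₋=(-0.4247,-7.8372) cross=-67.186
  mode + wants cross > 0 → take C=(3.1455,8.9593) (cross=67.186)
ex = (C−B)/|BC| = (0.6800,0.7332); ey = (-0.7332,0.6800)
P = B + 1.66·ex + 2.19·ey = (-4.1312,4.3333)

-4.13 4.33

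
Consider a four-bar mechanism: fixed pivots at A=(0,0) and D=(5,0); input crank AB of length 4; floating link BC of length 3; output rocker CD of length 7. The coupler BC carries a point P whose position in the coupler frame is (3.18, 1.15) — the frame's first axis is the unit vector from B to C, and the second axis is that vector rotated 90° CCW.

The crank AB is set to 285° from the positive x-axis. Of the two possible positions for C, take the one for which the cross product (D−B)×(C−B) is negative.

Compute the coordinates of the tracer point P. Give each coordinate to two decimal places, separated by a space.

3.54 -6.14

A=(0,0), D=(5.00,0)
B = A + 4.00·(cos285°, sin285°) = (1.0353, -3.8637)
|BD| = 5.5360
circle(B,3.00) ∩ circle(D,7.00): a=-0.8447, h=2.8786
  candidates: C₊=(-1.5787,-2.3917) cross=15.936; C₋=(2.4394,-6.5148) cross=-15.936
  mode - wants cross < 0 → take C=(2.4394,-6.5148) (cross=-15.936)
ex = (C−B)/|BC| = (0.4680,-0.8837); ey = (0.8837,0.4680)
P = B + 3.18·ex + 1.15·ey = (3.5399,-6.1357)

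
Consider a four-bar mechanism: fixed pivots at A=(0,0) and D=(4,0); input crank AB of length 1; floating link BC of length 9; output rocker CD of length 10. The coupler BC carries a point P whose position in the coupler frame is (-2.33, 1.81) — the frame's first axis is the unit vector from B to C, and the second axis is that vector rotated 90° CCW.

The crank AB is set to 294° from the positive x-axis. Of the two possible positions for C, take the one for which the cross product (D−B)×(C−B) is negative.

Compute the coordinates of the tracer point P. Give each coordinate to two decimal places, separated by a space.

A=(0,0), D=(4.00,0)
B = A + 1.00·(cos294°, sin294°) = (0.4067, -0.9135)
|BD| = 3.7076
circle(B,9.00) ∩ circle(D,10.00): a=-0.7085, h=8.9721
  candidates: C₊=(-2.4907,7.6073) cross=33.265; C₋=(1.9308,-9.7836) cross=-33.265
  mode - wants cross < 0 → take C=(1.9308,-9.7836) (cross=-33.265)
ex = (C−B)/|BC| = (0.1693,-0.9856); ey = (0.9856,0.1693)
P = B + -2.33·ex + 1.81·ey = (1.7960,1.6893)

1.80 1.69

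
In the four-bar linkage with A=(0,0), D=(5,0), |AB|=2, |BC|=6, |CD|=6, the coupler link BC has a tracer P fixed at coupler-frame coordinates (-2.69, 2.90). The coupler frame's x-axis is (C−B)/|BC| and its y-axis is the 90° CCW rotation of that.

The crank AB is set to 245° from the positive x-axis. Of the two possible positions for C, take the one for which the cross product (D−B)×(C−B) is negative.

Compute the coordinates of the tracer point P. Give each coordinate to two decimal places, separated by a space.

-0.90 2.14

A=(0,0), D=(5.00,0)
B = A + 2.00·(cos245°, sin245°) = (-0.8452, -1.8126)
|BD| = 6.1198
circle(B,6.00) ∩ circle(D,6.00): a=3.0599, h=5.1611
  candidates: C₊=(0.5487,4.0232) cross=31.585; C₋=(3.6060,-5.8358) cross=-31.585
  mode - wants cross < 0 → take C=(3.6060,-5.8358) (cross=-31.585)
ex = (C−B)/|BC| = (0.7419,-0.6705); ey = (0.6705,0.7419)
P = B + -2.69·ex + 2.90·ey = (-0.8963,2.1426)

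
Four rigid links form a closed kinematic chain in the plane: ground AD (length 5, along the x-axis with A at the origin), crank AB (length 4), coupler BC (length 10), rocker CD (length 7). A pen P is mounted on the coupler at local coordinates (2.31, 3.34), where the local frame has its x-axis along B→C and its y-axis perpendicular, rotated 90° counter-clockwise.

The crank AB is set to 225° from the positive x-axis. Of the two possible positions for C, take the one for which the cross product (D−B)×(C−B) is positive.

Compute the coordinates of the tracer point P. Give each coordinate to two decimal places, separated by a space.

-4.79 0.73

A=(0,0), D=(5.00,0)
B = A + 4.00·(cos225°, sin225°) = (-2.8284, -2.8284)
|BD| = 8.3237
circle(B,10.00) ∩ circle(D,7.00): a=7.2254, h=6.9133
  candidates: C₊=(1.6179,6.1287) cross=57.544; C₋=(6.3162,-6.8751) cross=-57.544
  mode + wants cross > 0 → take C=(1.6179,6.1287) (cross=57.544)
ex = (C−B)/|BC| = (0.4446,0.8957); ey = (-0.8957,0.4446)
P = B + 2.31·ex + 3.34·ey = (-4.7930,0.7257)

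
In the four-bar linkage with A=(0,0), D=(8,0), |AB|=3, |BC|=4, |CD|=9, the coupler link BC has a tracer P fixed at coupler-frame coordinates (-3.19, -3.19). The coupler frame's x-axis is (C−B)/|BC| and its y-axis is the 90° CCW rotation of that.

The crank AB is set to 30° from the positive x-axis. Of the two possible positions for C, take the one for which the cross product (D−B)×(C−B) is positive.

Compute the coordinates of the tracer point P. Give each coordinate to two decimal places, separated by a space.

7.01 0.56

A=(0,0), D=(8.00,0)
B = A + 3.00·(cos30°, sin30°) = (2.5981, 1.5000)
|BD| = 5.6063
circle(B,4.00) ∩ circle(D,9.00): a=-2.9939, h=2.6527
  candidates: C₊=(0.4231,4.8570) cross=14.872; C₋=(-0.9964,-0.2549) cross=-14.872
  mode + wants cross > 0 → take C=(0.4231,4.8570) (cross=14.872)
ex = (C−B)/|BC| = (-0.5437,0.8392); ey = (-0.8392,-0.5437)
P = B + -3.19·ex + -3.19·ey = (7.0098,0.5573)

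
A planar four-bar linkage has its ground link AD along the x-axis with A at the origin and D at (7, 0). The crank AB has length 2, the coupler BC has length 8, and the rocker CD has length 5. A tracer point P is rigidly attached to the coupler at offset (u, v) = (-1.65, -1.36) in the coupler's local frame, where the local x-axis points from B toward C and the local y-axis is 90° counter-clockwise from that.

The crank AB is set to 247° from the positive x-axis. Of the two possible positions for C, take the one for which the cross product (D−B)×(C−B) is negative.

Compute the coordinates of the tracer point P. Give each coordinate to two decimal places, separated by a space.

A=(0,0), D=(7.00,0)
B = A + 2.00·(cos247°, sin247°) = (-0.7815, -1.8410)
|BD| = 7.9963
circle(B,8.00) ∩ circle(D,5.00): a=6.4368, h=4.7506
  candidates: C₊=(4.3887,4.2639) cross=37.987; C₋=(6.5761,-4.9820) cross=-37.987
  mode - wants cross < 0 → take C=(6.5761,-4.9820) (cross=-37.987)
ex = (C−B)/|BC| = (0.9197,-0.3926); ey = (0.3926,0.9197)
P = B + -1.65·ex + -1.36·ey = (-2.8329,-2.4440)

-2.83 -2.44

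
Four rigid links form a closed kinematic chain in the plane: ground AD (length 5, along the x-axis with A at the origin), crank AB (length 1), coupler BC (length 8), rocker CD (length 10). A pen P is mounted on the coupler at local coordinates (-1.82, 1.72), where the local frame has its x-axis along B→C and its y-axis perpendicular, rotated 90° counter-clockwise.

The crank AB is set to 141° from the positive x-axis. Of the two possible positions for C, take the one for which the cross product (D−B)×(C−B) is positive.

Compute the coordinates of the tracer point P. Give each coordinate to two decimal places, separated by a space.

A=(0,0), D=(5.00,0)
B = A + 1.00·(cos141°, sin141°) = (-0.7771, 0.6293)
|BD| = 5.8113
circle(B,8.00) ∩ circle(D,10.00): a=-0.1917, h=7.9977
  candidates: C₊=(-0.1017,8.6008) cross=46.477; C₋=(-1.8338,-7.3006) cross=-46.477
  mode + wants cross > 0 → take C=(-0.1017,8.6008) (cross=46.477)
ex = (C−B)/|BC| = (0.0844,0.9964); ey = (-0.9964,0.0844)
P = B + -1.82·ex + 1.72·ey = (-2.6447,-1.0390)

-2.64 -1.04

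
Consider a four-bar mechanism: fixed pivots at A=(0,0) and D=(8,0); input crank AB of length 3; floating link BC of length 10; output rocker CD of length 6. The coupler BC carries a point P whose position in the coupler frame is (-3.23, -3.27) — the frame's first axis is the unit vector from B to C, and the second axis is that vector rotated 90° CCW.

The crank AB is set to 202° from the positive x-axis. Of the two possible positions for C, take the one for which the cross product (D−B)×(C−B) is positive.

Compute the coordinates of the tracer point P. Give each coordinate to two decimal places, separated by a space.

-3.23 -5.70

A=(0,0), D=(8.00,0)
B = A + 3.00·(cos202°, sin202°) = (-2.7816, -1.1238)
|BD| = 10.8400
circle(B,10.00) ∩ circle(D,6.00): a=8.3720, h=5.4689
  candidates: C₊=(4.9784,5.1836) cross=59.283; C₋=(6.1123,-5.6953) cross=-59.283
  mode + wants cross > 0 → take C=(4.9784,5.1836) (cross=59.283)
ex = (C−B)/|BC| = (0.7760,0.6307); ey = (-0.6307,0.7760)
P = B + -3.23·ex + -3.27·ey = (-3.2255,-5.6986)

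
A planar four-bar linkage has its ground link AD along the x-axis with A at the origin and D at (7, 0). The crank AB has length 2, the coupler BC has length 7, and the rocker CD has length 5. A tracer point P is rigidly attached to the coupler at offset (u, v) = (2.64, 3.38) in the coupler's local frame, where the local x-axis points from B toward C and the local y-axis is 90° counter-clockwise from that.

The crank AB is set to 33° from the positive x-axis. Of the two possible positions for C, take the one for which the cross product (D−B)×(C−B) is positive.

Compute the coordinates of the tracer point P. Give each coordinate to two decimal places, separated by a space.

2.00 5.37

A=(0,0), D=(7.00,0)
B = A + 2.00·(cos33°, sin33°) = (1.6773, 1.0893)
|BD| = 5.4330
circle(B,7.00) ∩ circle(D,5.00): a=4.9252, h=4.9742
  candidates: C₊=(7.4998,4.9750) cross=27.024; C₋=(5.5053,-4.7714) cross=-27.024
  mode + wants cross > 0 → take C=(7.4998,4.9750) (cross=27.024)
ex = (C−B)/|BC| = (0.8318,0.5551); ey = (-0.5551,0.8318)
P = B + 2.64·ex + 3.38·ey = (1.9970,5.3662)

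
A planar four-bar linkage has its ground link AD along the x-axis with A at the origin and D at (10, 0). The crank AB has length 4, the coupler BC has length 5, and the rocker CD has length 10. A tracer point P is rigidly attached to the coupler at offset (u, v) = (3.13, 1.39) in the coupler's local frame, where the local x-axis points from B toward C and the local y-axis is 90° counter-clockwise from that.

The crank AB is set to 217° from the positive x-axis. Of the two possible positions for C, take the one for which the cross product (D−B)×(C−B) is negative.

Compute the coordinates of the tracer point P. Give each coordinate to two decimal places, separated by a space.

0.22 -2.66

A=(0,0), D=(10.00,0)
B = A + 4.00·(cos217°, sin217°) = (-3.1945, -2.4073)
|BD| = 13.4123
circle(B,5.00) ∩ circle(D,10.00): a=3.9102, h=3.1161
  candidates: C₊=(0.0929,1.3600) cross=41.794; C₋=(1.2115,-4.7709) cross=-41.794
  mode - wants cross < 0 → take C=(1.2115,-4.7709) (cross=-41.794)
ex = (C−B)/|BC| = (0.8812,-0.4727); ey = (0.4727,0.8812)
P = B + 3.13·ex + 1.39·ey = (0.2207,-2.6621)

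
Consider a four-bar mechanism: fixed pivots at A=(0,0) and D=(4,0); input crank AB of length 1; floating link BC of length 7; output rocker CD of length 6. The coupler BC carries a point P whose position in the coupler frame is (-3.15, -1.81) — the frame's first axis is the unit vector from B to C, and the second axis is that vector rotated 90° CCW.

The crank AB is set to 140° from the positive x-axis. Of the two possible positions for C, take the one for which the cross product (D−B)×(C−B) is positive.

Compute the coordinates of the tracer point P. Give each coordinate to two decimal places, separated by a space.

-1.41 -2.93

A=(0,0), D=(4.00,0)
B = A + 1.00·(cos140°, sin140°) = (-0.7660, 0.6428)
|BD| = 4.8092
circle(B,7.00) ∩ circle(D,6.00): a=3.7562, h=5.9069
  candidates: C₊=(3.7459,5.9946) cross=28.407; C₋=(2.1669,-5.7131) cross=-28.407
  mode + wants cross > 0 → take C=(3.7459,5.9946) (cross=28.407)
ex = (C−B)/|BC| = (0.6446,0.7645); ey = (-0.7645,0.6446)
P = B + -3.15·ex + -1.81·ey = (-1.4126,-2.9322)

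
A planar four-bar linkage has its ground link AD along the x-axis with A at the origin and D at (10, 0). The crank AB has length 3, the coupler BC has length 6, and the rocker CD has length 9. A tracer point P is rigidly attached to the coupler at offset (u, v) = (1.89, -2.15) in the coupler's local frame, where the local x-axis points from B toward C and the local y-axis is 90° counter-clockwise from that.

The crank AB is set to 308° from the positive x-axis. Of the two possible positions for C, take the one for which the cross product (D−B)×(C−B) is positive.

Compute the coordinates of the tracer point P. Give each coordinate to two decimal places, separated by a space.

A=(0,0), D=(10.00,0)
B = A + 3.00·(cos308°, sin308°) = (1.8470, -2.3640)
|BD| = 8.4888
circle(B,6.00) ∩ circle(D,9.00): a=1.5939, h=5.7844
  candidates: C₊=(1.7669,3.6354) cross=49.103; C₋=(4.9887,-7.4757) cross=-49.103
  mode + wants cross > 0 → take C=(1.7669,3.6354) (cross=49.103)
ex = (C−B)/|BC| = (-0.0133,0.9999); ey = (-0.9999,-0.0133)
P = B + 1.89·ex + -2.15·ey = (3.9716,-0.4455)

3.97 -0.45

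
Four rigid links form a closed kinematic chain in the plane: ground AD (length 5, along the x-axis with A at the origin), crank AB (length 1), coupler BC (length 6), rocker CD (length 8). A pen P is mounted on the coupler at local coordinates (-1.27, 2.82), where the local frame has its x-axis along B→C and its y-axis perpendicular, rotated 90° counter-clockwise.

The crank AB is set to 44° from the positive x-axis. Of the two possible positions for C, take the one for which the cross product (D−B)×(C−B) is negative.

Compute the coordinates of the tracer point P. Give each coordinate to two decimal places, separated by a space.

A=(0,0), D=(5.00,0)
B = A + 1.00·(cos44°, sin44°) = (0.7193, 0.6947)
|BD| = 4.3367
circle(B,6.00) ∩ circle(D,8.00): a=-1.0600, h=5.9056
  candidates: C₊=(0.6190,6.6938) cross=25.611; C₋=(-1.2729,-4.9649) cross=-25.611
  mode - wants cross < 0 → take C=(-1.2729,-4.9649) (cross=-25.611)
ex = (C−B)/|BC| = (-0.3320,-0.9433); ey = (0.9433,-0.3320)
P = B + -1.27·ex + 2.82·ey = (3.8010,0.9562)

3.80 0.96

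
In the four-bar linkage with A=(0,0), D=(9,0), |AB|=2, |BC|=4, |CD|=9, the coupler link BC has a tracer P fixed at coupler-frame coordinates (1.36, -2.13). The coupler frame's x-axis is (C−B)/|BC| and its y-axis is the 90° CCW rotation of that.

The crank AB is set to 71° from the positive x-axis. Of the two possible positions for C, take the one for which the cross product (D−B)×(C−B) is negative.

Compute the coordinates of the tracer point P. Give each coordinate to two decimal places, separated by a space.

-1.61 0.75

A=(0,0), D=(9.00,0)
B = A + 2.00·(cos71°, sin71°) = (0.6511, 1.8910)
|BD| = 8.5603
circle(B,4.00) ∩ circle(D,9.00): a=0.4836, h=3.9707
  candidates: C₊=(1.9999,5.6568) cross=33.990; C₋=(0.2456,-2.0884) cross=-33.990
  mode - wants cross < 0 → take C=(0.2456,-2.0884) (cross=-33.990)
ex = (C−B)/|BC| = (-0.1014,-0.9948); ey = (0.9948,-0.1014)
P = B + 1.36·ex + -2.13·ey = (-1.6058,0.7540)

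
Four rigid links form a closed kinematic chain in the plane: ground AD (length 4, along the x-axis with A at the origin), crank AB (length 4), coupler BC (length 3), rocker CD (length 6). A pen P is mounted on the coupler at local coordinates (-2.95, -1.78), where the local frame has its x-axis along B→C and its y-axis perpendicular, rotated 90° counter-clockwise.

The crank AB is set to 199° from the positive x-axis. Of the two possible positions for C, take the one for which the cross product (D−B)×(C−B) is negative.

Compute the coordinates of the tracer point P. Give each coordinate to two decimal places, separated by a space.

A=(0,0), D=(4.00,0)
B = A + 4.00·(cos199°, sin199°) = (-3.7821, -1.3023)
|BD| = 7.8903
circle(B,3.00) ∩ circle(D,6.00): a=2.2342, h=2.0021
  candidates: C₊=(-1.9090,1.0411) cross=15.797; C₋=(-1.2481,-2.9082) cross=-15.797
  mode - wants cross < 0 → take C=(-1.2481,-2.9082) (cross=-15.797)
ex = (C−B)/|BC| = (0.8447,-0.5353); ey = (0.5353,0.8447)
P = B + -2.95·ex + -1.78·ey = (-7.2267,-1.2266)

-7.23 -1.23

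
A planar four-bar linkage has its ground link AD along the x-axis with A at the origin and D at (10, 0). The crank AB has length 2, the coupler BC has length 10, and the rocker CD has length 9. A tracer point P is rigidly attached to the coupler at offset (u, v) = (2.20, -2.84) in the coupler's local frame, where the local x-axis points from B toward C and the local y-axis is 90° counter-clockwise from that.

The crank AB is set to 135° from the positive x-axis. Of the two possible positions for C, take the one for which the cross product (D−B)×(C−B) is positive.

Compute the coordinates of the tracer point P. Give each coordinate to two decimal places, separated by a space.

A=(0,0), D=(10.00,0)
B = A + 2.00·(cos135°, sin135°) = (-1.4142, 1.4142)
|BD| = 11.5015
circle(B,10.00) ∩ circle(D,9.00): a=6.5767, h=7.5330
  candidates: C₊=(6.0389,8.0814) cross=86.641; C₋=(4.1863,-6.8703) cross=-86.641
  mode + wants cross > 0 → take C=(6.0389,8.0814) (cross=86.641)
ex = (C−B)/|BC| = (0.7453,0.6667); ey = (-0.6667,0.7453)
P = B + 2.20·ex + -2.84·ey = (2.1190,0.7643)

2.12 0.76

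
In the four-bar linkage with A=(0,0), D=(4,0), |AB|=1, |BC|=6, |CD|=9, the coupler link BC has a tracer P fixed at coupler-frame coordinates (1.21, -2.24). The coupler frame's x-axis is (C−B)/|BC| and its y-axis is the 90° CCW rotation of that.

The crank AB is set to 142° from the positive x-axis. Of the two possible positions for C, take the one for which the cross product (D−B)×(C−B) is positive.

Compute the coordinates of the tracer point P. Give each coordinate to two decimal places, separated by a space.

A=(0,0), D=(4.00,0)
B = A + 1.00·(cos142°, sin142°) = (-0.7880, 0.6157)
|BD| = 4.8274
circle(B,6.00) ∩ circle(D,9.00): a=-2.2471, h=5.5633
  candidates: C₊=(-2.3073,6.4201) cross=26.856; C₋=(-3.7263,-4.6156) cross=-26.856
  mode + wants cross > 0 → take C=(-2.3073,6.4201) (cross=26.856)
ex = (C−B)/|BC| = (-0.2532,0.9674); ey = (-0.9674,-0.2532)
P = B + 1.21·ex + -2.24·ey = (1.0726,2.3534)

1.07 2.35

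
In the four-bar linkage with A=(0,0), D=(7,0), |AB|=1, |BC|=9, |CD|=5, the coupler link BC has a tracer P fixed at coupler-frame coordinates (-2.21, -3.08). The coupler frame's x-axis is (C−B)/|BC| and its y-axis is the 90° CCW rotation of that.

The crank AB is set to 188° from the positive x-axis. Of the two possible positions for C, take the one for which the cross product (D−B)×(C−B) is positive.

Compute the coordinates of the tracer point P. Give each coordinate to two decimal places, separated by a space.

A=(0,0), D=(7.00,0)
B = A + 1.00·(cos188°, sin188°) = (-0.9903, -0.1392)
|BD| = 7.9915
circle(B,9.00) ∩ circle(D,5.00): a=7.4995, h=4.9757
  candidates: C₊=(6.4214,4.9664) cross=39.763; C₋=(6.5947,-4.9835) cross=-39.763
  mode + wants cross > 0 → take C=(6.4214,4.9664) (cross=39.763)
ex = (C−B)/|BC| = (0.8235,0.5673); ey = (-0.5673,0.8235)
P = B + -2.21·ex + -3.08·ey = (-1.0630,-3.9293)

-1.06 -3.93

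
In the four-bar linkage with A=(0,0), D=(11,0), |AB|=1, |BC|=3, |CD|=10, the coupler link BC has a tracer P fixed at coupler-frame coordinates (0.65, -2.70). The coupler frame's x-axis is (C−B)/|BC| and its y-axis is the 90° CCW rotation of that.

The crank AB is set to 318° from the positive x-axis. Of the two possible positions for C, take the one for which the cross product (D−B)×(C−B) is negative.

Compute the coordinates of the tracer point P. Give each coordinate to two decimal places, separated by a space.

-1.64 -2.10

A=(0,0), D=(11.00,0)
B = A + 1.00·(cos318°, sin318°) = (0.7431, -0.6691)
|BD| = 10.2787
circle(B,3.00) ∩ circle(D,10.00): a=0.7127, h=2.9141
  candidates: C₊=(1.2646,2.2852) cross=29.953; C₋=(1.6440,-3.5307) cross=-29.953
  mode - wants cross < 0 → take C=(1.6440,-3.5307) (cross=-29.953)
ex = (C−B)/|BC| = (0.3003,-0.9538); ey = (0.9538,0.3003)
P = B + 0.65·ex + -2.70·ey = (-1.6371,-2.0999)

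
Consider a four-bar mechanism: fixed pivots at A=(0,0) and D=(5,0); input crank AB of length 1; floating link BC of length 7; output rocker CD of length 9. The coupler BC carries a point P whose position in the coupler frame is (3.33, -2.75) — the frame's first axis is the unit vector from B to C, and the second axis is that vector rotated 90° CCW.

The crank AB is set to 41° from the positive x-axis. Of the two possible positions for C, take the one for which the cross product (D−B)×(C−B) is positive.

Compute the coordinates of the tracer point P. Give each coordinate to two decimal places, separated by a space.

3.25 4.18

A=(0,0), D=(5.00,0)
B = A + 1.00·(cos41°, sin41°) = (0.7547, 0.6561)
|BD| = 4.2957
circle(B,7.00) ∩ circle(D,9.00): a=-1.5768, h=6.8201
  candidates: C₊=(0.2380,7.6370) cross=29.297; C₋=(-1.8452,-5.8432) cross=-29.297
  mode + wants cross > 0 → take C=(0.2380,7.6370) (cross=29.297)
ex = (C−B)/|BC| = (-0.0738,0.9973); ey = (-0.9973,-0.0738)
P = B + 3.33·ex + -2.75·ey = (3.2514,4.1800)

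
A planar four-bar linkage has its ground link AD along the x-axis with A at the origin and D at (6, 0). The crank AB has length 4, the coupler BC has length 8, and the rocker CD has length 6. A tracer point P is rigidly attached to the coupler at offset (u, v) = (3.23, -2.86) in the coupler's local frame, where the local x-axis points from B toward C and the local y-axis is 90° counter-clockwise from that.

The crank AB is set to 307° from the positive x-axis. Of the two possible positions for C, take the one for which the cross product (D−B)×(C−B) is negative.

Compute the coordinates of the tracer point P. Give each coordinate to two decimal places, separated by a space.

A=(0,0), D=(6.00,0)
B = A + 4.00·(cos307°, sin307°) = (2.4073, -3.1945)
|BD| = 4.8076
circle(B,8.00) ∩ circle(D,6.00): a=5.3159, h=5.9784
  candidates: C₊=(2.4073,4.8055) cross=28.742; C₋=(10.3524,-4.1300) cross=-28.742
  mode - wants cross < 0 → take C=(10.3524,-4.1300) (cross=-28.742)
ex = (C−B)/|BC| = (0.9931,-0.1169); ey = (0.1169,0.9931)
P = B + 3.23·ex + -2.86·ey = (5.2807,-6.4126)

5.28 -6.41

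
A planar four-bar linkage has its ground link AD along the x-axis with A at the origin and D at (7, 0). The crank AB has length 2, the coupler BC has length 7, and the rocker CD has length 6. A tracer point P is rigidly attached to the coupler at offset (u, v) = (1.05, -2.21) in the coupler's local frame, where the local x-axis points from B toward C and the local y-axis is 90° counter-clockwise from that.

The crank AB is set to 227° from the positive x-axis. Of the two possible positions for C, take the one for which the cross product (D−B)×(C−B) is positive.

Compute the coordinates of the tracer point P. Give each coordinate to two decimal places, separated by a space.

1.04 -1.90

A=(0,0), D=(7.00,0)
B = A + 2.00·(cos227°, sin227°) = (-1.3640, -1.4627)
|BD| = 8.4909
circle(B,7.00) ∩ circle(D,6.00): a=5.0110, h=4.8877
  candidates: C₊=(2.7301,4.2152) cross=41.501; C₋=(4.4141,-5.4141) cross=-41.501
  mode + wants cross > 0 → take C=(2.7301,4.2152) (cross=41.501)
ex = (C−B)/|BC| = (0.5849,0.8111); ey = (-0.8111,0.5849)
P = B + 1.05·ex + -2.21·ey = (1.0427,-1.9036)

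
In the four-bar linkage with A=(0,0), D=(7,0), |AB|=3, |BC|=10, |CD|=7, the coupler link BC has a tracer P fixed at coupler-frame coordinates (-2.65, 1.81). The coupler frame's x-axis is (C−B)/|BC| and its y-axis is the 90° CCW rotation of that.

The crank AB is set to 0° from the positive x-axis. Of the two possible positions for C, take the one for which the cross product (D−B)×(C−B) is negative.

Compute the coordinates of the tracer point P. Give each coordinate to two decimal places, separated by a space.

A=(0,0), D=(7.00,0)
B = A + 3.00·(cos0°, sin0°) = (3.0000, 0.0000)
|BD| = 4.0000
circle(B,10.00) ∩ circle(D,7.00): a=8.3750, h=5.4644
  candidates: C₊=(11.3750,5.4644) cross=21.857; C₋=(11.3750,-5.4644) cross=-21.857
  mode - wants cross < 0 → take C=(11.3750,-5.4644) (cross=-21.857)
ex = (C−B)/|BC| = (0.8375,-0.5464); ey = (0.5464,0.8375)
P = B + -2.65·ex + 1.81·ey = (1.7697,2.9639)

1.77 2.96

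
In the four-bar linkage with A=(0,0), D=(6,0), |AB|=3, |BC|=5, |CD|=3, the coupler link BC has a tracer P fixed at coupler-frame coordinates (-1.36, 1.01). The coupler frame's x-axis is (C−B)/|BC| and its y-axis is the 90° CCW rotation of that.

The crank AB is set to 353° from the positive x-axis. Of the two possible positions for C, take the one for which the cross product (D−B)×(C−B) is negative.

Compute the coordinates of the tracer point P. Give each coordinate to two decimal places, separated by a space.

A=(0,0), D=(6.00,0)
B = A + 3.00·(cos353°, sin353°) = (2.9776, -0.3656)
|BD| = 3.0444
circle(B,5.00) ∩ circle(D,3.00): a=4.1500, h=2.7889
  candidates: C₊=(6.7627,2.9014) cross=8.490; C₋=(7.4325,-2.6359) cross=-8.490
  mode - wants cross < 0 → take C=(7.4325,-2.6359) (cross=-8.490)
ex = (C−B)/|BC| = (0.8910,-0.4541); ey = (0.4541,0.8910)
P = B + -1.36·ex + 1.01·ey = (2.2245,1.1518)

2.22 1.15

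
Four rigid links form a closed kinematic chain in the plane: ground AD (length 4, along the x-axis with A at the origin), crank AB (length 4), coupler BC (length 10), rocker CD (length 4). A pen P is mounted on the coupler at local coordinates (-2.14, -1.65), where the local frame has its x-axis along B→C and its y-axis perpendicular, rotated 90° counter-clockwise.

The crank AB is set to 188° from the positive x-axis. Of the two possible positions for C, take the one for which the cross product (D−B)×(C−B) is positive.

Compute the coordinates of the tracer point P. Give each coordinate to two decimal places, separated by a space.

-5.15 -2.98

A=(0,0), D=(4.00,0)
B = A + 4.00·(cos188°, sin188°) = (-3.9611, -0.5567)
|BD| = 7.9805
circle(B,10.00) ∩ circle(D,4.00): a=9.2531, h=3.7922
  candidates: C₊=(5.0049,3.8717) cross=30.263; C₋=(5.5340,-3.6942) cross=-30.263
  mode + wants cross > 0 → take C=(5.0049,3.8717) (cross=30.263)
ex = (C−B)/|BC| = (0.8966,0.4428); ey = (-0.4428,0.8966)
P = B + -2.14·ex + -1.65·ey = (-5.1491,-2.9838)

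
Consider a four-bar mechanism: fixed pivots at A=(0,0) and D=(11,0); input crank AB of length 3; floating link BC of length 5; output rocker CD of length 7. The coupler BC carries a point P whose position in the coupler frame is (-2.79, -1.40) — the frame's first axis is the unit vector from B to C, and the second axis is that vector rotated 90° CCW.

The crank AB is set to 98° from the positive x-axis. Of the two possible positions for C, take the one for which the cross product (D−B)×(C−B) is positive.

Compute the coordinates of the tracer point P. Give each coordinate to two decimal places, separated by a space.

-3.26 1.67

A=(0,0), D=(11.00,0)
B = A + 3.00·(cos98°, sin98°) = (-0.4175, 2.9708)
|BD| = 11.7977
circle(B,5.00) ∩ circle(D,7.00): a=4.8817, h=1.0812
  candidates: C₊=(4.5791,2.7879) cross=12.756; C₋=(4.0346,0.6951) cross=-12.756
  mode + wants cross > 0 → take C=(4.5791,2.7879) (cross=12.756)
ex = (C−B)/|BC| = (0.9993,-0.0366); ey = (0.0366,0.9993)
P = B + -2.79·ex + -1.40·ey = (-3.2569,1.6738)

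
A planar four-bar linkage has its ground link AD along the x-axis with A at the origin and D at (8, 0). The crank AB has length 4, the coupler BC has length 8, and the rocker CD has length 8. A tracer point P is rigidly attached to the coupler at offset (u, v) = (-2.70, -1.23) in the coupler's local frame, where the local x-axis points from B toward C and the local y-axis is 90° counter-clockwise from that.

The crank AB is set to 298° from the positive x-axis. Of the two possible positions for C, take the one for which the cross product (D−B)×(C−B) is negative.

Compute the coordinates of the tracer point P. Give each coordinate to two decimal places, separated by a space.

-1.05 -3.05

A=(0,0), D=(8.00,0)
B = A + 4.00·(cos298°, sin298°) = (1.8779, -3.5318)
|BD| = 7.0678
circle(B,8.00) ∩ circle(D,8.00): a=3.5339, h=7.1772
  candidates: C₊=(1.3525,4.4509) cross=50.727; C₋=(8.5254,-7.9827) cross=-50.727
  mode - wants cross < 0 → take C=(8.5254,-7.9827) (cross=-50.727)
ex = (C−B)/|BC| = (0.8309,-0.5564); ey = (0.5564,0.8309)
P = B + -2.70·ex + -1.23·ey = (-1.0500,-3.0516)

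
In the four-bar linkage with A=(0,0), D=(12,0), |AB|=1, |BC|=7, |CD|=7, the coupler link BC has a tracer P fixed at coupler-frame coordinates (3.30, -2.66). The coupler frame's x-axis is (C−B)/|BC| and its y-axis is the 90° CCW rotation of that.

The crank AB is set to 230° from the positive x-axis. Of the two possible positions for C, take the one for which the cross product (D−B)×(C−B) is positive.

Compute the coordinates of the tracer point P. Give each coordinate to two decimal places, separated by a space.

A=(0,0), D=(12.00,0)
B = A + 1.00·(cos230°, sin230°) = (-0.6428, -0.7660)
|BD| = 12.6660
circle(B,7.00) ∩ circle(D,7.00): a=6.3330, h=2.9822
  candidates: C₊=(5.4982,2.5937) cross=37.772; C₋=(5.8590,-3.3597) cross=-37.772
  mode + wants cross > 0 → take C=(5.4982,2.5937) (cross=37.772)
ex = (C−B)/|BC| = (0.8773,0.4800); ey = (-0.4800,0.8773)
P = B + 3.30·ex + -2.66·ey = (3.5290,-1.5158)

3.53 -1.52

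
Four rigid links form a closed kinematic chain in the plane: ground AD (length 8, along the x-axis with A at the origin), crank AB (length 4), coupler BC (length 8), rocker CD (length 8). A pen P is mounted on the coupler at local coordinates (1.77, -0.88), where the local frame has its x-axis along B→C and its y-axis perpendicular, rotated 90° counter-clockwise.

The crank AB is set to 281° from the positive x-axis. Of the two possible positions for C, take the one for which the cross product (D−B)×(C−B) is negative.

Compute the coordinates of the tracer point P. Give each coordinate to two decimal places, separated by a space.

1.84 -5.58

A=(0,0), D=(8.00,0)
B = A + 4.00·(cos281°, sin281°) = (0.7632, -3.9265)
|BD| = 8.2334
circle(B,8.00) ∩ circle(D,8.00): a=4.1167, h=6.8595
  candidates: C₊=(1.1103,4.0660) cross=56.477; C₋=(7.6529,-7.9925) cross=-56.477
  mode - wants cross < 0 → take C=(7.6529,-7.9925) (cross=-56.477)
ex = (C−B)/|BC| = (0.8612,-0.5082); ey = (0.5082,0.8612)
P = B + 1.77·ex + -0.88·ey = (1.8403,-5.5840)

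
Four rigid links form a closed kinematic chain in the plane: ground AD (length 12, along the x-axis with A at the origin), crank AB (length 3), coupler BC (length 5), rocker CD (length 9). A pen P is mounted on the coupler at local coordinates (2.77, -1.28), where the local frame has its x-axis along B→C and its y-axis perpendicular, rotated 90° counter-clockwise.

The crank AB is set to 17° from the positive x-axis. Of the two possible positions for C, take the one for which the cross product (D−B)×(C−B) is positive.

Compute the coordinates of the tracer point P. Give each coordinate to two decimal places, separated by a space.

A=(0,0), D=(12.00,0)
B = A + 3.00·(cos17°, sin17°) = (2.8689, 0.8771)
|BD| = 9.1731
circle(B,5.00) ∩ circle(D,9.00): a=1.5342, h=4.7588
  candidates: C₊=(4.8511,5.4674) cross=43.653; C₋=(3.9410,-4.0066) cross=-43.653
  mode + wants cross > 0 → take C=(4.8511,5.4674) (cross=43.653)
ex = (C−B)/|BC| = (0.3964,0.9181); ey = (-0.9181,0.3964)
P = B + 2.77·ex + -1.28·ey = (5.1422,2.9127)

5.14 2.91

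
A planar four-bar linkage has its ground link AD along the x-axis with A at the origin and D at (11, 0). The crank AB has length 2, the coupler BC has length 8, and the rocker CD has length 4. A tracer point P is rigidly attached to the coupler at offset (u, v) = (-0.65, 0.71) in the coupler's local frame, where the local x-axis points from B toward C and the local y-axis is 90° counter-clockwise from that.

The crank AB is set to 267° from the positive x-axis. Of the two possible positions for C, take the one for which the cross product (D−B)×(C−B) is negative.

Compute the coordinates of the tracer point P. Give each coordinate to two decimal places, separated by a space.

A=(0,0), D=(11.00,0)
B = A + 2.00·(cos267°, sin267°) = (-0.1047, -1.9973)
|BD| = 11.2829
circle(B,8.00) ∩ circle(D,4.00): a=7.7685, h=1.9104
  candidates: C₊=(7.2030,1.2581) cross=21.555; C₋=(7.8794,-2.5023) cross=-21.555
  mode - wants cross < 0 → take C=(7.8794,-2.5023) (cross=-21.555)
ex = (C−B)/|BC| = (0.9980,-0.0631); ey = (0.0631,0.9980)
P = B + -0.65·ex + 0.71·ey = (-0.7086,-1.2476)

-0.71 -1.25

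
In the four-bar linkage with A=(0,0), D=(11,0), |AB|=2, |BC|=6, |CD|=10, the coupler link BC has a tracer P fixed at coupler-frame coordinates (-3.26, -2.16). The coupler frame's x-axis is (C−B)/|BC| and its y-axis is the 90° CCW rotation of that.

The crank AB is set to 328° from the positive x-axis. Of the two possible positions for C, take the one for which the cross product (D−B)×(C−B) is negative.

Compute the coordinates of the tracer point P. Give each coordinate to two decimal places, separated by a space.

A=(0,0), D=(11.00,0)
B = A + 2.00·(cos328°, sin328°) = (1.6961, -1.0598)
|BD| = 9.3641
circle(B,6.00) ∩ circle(D,10.00): a=1.2647, h=5.8652
  candidates: C₊=(2.2889,4.9108) cross=54.922; C₋=(3.6165,-6.7442) cross=-54.922
  mode - wants cross < 0 → take C=(3.6165,-6.7442) (cross=-54.922)
ex = (C−B)/|BC| = (0.3201,-0.9474); ey = (0.9474,0.3201)
P = B + -3.26·ex + -2.16·ey = (-1.3937,1.3373)

-1.39 1.34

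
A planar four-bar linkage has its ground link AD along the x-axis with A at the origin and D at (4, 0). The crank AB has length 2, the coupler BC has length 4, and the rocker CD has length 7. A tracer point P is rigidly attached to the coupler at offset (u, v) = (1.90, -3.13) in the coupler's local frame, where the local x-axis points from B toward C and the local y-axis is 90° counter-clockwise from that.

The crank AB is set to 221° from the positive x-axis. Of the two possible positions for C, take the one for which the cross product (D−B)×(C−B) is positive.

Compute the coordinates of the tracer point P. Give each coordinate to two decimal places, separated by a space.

1.04 1.31

A=(0,0), D=(4.00,0)
B = A + 2.00·(cos221°, sin221°) = (-1.5094, -1.3121)
|BD| = 5.6635
circle(B,4.00) ∩ circle(D,7.00): a=-0.0816, h=3.9992
  candidates: C₊=(-2.5154,2.5593) cross=22.649; C₋=(-0.6623,-5.2214) cross=-22.649
  mode + wants cross > 0 → take C=(-2.5154,2.5593) (cross=22.649)
ex = (C−B)/|BC| = (-0.2515,0.9679); ey = (-0.9679,-0.2515)
P = B + 1.90·ex + -3.13·ey = (1.0422,1.3140)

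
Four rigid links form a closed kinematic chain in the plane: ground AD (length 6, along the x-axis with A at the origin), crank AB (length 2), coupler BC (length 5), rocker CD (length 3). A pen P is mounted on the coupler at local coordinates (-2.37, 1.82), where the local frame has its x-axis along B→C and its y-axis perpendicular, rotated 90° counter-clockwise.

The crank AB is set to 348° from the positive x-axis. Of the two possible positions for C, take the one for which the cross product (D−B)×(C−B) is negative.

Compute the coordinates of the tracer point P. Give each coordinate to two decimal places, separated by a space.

0.86 2.36

A=(0,0), D=(6.00,0)
B = A + 2.00·(cos348°, sin348°) = (1.9563, -0.4158)
|BD| = 4.0650
circle(B,5.00) ∩ circle(D,3.00): a=4.0005, h=2.9993
  candidates: C₊=(5.6290,2.9770) cross=12.192; C₋=(6.2426,-2.9902) cross=-12.192
  mode - wants cross < 0 → take C=(6.2426,-2.9902) (cross=-12.192)
ex = (C−B)/|BC| = (0.8573,-0.5149); ey = (0.5149,0.8573)
P = B + -2.37·ex + 1.82·ey = (0.8616,2.3646)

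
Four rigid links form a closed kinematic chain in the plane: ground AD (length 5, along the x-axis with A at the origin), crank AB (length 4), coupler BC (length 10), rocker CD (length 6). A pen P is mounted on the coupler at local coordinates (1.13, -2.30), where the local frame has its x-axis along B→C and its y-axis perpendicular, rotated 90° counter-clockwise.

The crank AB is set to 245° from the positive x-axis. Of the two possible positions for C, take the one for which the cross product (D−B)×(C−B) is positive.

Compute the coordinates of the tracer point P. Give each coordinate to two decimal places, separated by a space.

0.87 -3.56

A=(0,0), D=(5.00,0)
B = A + 4.00·(cos245°, sin245°) = (-1.6905, -3.6252)
|BD| = 7.6095
circle(B,10.00) ∩ circle(D,6.00): a=8.0100, h=5.9866
  candidates: C₊=(2.5001,5.4544) cross=45.555; C₋=(8.2042,-5.0728) cross=-45.555
  mode + wants cross > 0 → take C=(2.5001,5.4544) (cross=45.555)
ex = (C−B)/|BC| = (0.4191,0.9080); ey = (-0.9080,0.4191)
P = B + 1.13·ex + -2.30·ey = (0.8714,-3.5631)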